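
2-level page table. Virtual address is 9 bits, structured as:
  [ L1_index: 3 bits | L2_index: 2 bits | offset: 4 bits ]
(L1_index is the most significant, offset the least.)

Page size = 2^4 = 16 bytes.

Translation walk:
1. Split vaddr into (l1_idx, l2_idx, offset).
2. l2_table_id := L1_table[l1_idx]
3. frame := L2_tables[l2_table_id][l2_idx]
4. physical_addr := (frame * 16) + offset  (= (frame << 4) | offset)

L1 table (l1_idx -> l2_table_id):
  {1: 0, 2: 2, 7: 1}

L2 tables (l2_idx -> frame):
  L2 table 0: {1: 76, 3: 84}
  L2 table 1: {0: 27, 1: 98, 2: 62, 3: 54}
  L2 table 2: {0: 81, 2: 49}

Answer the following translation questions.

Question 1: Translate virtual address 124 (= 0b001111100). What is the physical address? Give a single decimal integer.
vaddr = 124 = 0b001111100
Split: l1_idx=1, l2_idx=3, offset=12
L1[1] = 0
L2[0][3] = 84
paddr = 84 * 16 + 12 = 1356

Answer: 1356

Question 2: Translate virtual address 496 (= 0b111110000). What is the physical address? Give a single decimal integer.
vaddr = 496 = 0b111110000
Split: l1_idx=7, l2_idx=3, offset=0
L1[7] = 1
L2[1][3] = 54
paddr = 54 * 16 + 0 = 864

Answer: 864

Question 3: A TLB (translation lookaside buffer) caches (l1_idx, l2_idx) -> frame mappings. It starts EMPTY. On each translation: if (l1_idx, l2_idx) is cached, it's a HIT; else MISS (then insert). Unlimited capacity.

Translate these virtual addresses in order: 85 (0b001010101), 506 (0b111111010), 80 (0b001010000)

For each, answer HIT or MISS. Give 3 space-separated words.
Answer: MISS MISS HIT

Derivation:
vaddr=85: (1,1) not in TLB -> MISS, insert
vaddr=506: (7,3) not in TLB -> MISS, insert
vaddr=80: (1,1) in TLB -> HIT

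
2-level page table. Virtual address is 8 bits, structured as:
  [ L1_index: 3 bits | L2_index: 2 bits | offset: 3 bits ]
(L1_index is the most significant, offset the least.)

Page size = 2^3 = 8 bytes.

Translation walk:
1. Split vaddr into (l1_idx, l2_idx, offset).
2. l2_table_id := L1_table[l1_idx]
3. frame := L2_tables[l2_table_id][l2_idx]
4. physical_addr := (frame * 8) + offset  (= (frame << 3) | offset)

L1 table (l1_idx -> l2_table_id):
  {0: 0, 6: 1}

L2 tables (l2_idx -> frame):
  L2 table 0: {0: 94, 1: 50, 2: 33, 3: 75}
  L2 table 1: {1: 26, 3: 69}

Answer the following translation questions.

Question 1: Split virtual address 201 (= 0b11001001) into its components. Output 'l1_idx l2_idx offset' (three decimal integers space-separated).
Answer: 6 1 1

Derivation:
vaddr = 201 = 0b11001001
  top 3 bits -> l1_idx = 6
  next 2 bits -> l2_idx = 1
  bottom 3 bits -> offset = 1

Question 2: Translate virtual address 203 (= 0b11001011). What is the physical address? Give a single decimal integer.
vaddr = 203 = 0b11001011
Split: l1_idx=6, l2_idx=1, offset=3
L1[6] = 1
L2[1][1] = 26
paddr = 26 * 8 + 3 = 211

Answer: 211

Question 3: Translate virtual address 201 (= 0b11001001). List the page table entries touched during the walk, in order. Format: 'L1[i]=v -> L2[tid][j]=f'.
Answer: L1[6]=1 -> L2[1][1]=26

Derivation:
vaddr = 201 = 0b11001001
Split: l1_idx=6, l2_idx=1, offset=1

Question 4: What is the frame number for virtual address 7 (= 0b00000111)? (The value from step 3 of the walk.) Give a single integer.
Answer: 94

Derivation:
vaddr = 7: l1_idx=0, l2_idx=0
L1[0] = 0; L2[0][0] = 94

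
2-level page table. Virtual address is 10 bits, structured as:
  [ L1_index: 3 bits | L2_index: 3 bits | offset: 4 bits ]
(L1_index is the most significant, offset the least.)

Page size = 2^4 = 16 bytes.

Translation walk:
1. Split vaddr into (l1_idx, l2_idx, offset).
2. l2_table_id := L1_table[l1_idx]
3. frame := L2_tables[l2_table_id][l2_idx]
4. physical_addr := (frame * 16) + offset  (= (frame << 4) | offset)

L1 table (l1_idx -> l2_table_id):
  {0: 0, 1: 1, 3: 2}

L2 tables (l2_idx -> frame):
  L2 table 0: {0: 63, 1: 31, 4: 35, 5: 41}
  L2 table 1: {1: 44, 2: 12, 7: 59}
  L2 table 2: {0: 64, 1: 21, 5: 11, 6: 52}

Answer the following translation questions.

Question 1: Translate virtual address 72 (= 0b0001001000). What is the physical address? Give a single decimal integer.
Answer: 568

Derivation:
vaddr = 72 = 0b0001001000
Split: l1_idx=0, l2_idx=4, offset=8
L1[0] = 0
L2[0][4] = 35
paddr = 35 * 16 + 8 = 568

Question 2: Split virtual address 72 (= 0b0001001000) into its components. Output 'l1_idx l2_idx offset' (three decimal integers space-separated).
vaddr = 72 = 0b0001001000
  top 3 bits -> l1_idx = 0
  next 3 bits -> l2_idx = 4
  bottom 4 bits -> offset = 8

Answer: 0 4 8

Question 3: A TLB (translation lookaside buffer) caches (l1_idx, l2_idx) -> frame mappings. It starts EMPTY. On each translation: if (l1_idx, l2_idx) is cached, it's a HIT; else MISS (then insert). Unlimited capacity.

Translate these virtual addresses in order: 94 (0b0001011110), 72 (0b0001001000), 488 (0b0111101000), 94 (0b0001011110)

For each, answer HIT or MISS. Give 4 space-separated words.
Answer: MISS MISS MISS HIT

Derivation:
vaddr=94: (0,5) not in TLB -> MISS, insert
vaddr=72: (0,4) not in TLB -> MISS, insert
vaddr=488: (3,6) not in TLB -> MISS, insert
vaddr=94: (0,5) in TLB -> HIT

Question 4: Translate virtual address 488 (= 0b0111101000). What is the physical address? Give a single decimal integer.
vaddr = 488 = 0b0111101000
Split: l1_idx=3, l2_idx=6, offset=8
L1[3] = 2
L2[2][6] = 52
paddr = 52 * 16 + 8 = 840

Answer: 840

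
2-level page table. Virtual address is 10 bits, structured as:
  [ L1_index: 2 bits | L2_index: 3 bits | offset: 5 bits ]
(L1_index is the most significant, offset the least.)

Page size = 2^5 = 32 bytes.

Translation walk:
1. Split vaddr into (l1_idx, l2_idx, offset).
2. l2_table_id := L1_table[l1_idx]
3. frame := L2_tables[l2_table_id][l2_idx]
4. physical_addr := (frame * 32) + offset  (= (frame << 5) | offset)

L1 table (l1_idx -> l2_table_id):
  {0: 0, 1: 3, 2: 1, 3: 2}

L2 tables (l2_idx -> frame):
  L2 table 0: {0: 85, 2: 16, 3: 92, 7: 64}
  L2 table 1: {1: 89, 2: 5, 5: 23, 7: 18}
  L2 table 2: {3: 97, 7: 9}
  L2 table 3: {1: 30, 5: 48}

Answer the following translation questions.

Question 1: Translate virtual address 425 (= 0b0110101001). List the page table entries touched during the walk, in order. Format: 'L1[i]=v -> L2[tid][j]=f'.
Answer: L1[1]=3 -> L2[3][5]=48

Derivation:
vaddr = 425 = 0b0110101001
Split: l1_idx=1, l2_idx=5, offset=9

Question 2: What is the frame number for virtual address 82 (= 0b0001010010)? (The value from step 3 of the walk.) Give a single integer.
vaddr = 82: l1_idx=0, l2_idx=2
L1[0] = 0; L2[0][2] = 16

Answer: 16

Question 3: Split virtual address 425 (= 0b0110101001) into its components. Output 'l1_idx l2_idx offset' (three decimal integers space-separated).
Answer: 1 5 9

Derivation:
vaddr = 425 = 0b0110101001
  top 2 bits -> l1_idx = 1
  next 3 bits -> l2_idx = 5
  bottom 5 bits -> offset = 9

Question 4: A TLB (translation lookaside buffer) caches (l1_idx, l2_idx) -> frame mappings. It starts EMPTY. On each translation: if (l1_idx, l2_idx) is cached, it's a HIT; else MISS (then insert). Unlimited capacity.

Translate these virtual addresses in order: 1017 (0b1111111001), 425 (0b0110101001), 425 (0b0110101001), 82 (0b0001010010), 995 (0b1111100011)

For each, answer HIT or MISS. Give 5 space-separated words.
vaddr=1017: (3,7) not in TLB -> MISS, insert
vaddr=425: (1,5) not in TLB -> MISS, insert
vaddr=425: (1,5) in TLB -> HIT
vaddr=82: (0,2) not in TLB -> MISS, insert
vaddr=995: (3,7) in TLB -> HIT

Answer: MISS MISS HIT MISS HIT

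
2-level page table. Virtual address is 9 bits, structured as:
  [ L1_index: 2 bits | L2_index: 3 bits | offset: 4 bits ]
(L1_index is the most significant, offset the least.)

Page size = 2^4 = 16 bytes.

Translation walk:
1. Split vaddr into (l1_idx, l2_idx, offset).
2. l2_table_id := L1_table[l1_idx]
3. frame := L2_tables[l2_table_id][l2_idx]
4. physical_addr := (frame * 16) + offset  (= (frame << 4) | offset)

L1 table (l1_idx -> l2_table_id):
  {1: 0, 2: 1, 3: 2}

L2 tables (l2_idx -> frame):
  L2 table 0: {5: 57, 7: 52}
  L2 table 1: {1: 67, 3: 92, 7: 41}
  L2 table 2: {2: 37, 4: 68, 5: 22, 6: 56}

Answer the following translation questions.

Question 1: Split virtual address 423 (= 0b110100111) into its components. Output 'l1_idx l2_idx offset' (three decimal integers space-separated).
vaddr = 423 = 0b110100111
  top 2 bits -> l1_idx = 3
  next 3 bits -> l2_idx = 2
  bottom 4 bits -> offset = 7

Answer: 3 2 7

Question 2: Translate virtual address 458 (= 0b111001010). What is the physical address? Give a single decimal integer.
Answer: 1098

Derivation:
vaddr = 458 = 0b111001010
Split: l1_idx=3, l2_idx=4, offset=10
L1[3] = 2
L2[2][4] = 68
paddr = 68 * 16 + 10 = 1098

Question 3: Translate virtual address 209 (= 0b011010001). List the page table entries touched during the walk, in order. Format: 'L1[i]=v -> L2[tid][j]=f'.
vaddr = 209 = 0b011010001
Split: l1_idx=1, l2_idx=5, offset=1

Answer: L1[1]=0 -> L2[0][5]=57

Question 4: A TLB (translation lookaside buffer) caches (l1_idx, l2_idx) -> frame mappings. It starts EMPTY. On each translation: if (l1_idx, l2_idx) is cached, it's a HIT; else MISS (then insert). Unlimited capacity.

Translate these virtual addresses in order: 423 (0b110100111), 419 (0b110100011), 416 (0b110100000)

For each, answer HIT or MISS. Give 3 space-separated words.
vaddr=423: (3,2) not in TLB -> MISS, insert
vaddr=419: (3,2) in TLB -> HIT
vaddr=416: (3,2) in TLB -> HIT

Answer: MISS HIT HIT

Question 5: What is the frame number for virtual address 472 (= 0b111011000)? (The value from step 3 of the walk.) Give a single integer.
vaddr = 472: l1_idx=3, l2_idx=5
L1[3] = 2; L2[2][5] = 22

Answer: 22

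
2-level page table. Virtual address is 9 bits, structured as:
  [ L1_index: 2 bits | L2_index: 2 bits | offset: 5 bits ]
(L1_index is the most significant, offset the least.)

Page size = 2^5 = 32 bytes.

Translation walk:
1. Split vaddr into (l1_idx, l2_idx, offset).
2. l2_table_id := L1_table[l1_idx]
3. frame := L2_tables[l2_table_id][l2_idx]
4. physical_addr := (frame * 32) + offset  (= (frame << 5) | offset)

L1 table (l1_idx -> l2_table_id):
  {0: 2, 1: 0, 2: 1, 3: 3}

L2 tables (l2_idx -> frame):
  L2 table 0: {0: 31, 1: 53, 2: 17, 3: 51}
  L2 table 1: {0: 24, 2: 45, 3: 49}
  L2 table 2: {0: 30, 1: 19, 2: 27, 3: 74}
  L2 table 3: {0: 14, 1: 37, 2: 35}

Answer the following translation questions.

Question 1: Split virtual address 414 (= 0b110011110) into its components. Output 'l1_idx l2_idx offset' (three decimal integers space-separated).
Answer: 3 0 30

Derivation:
vaddr = 414 = 0b110011110
  top 2 bits -> l1_idx = 3
  next 2 bits -> l2_idx = 0
  bottom 5 bits -> offset = 30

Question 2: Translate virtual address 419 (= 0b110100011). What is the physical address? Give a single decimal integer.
vaddr = 419 = 0b110100011
Split: l1_idx=3, l2_idx=1, offset=3
L1[3] = 3
L2[3][1] = 37
paddr = 37 * 32 + 3 = 1187

Answer: 1187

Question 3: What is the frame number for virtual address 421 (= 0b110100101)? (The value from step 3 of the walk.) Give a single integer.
Answer: 37

Derivation:
vaddr = 421: l1_idx=3, l2_idx=1
L1[3] = 3; L2[3][1] = 37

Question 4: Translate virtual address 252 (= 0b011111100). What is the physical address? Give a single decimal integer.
Answer: 1660

Derivation:
vaddr = 252 = 0b011111100
Split: l1_idx=1, l2_idx=3, offset=28
L1[1] = 0
L2[0][3] = 51
paddr = 51 * 32 + 28 = 1660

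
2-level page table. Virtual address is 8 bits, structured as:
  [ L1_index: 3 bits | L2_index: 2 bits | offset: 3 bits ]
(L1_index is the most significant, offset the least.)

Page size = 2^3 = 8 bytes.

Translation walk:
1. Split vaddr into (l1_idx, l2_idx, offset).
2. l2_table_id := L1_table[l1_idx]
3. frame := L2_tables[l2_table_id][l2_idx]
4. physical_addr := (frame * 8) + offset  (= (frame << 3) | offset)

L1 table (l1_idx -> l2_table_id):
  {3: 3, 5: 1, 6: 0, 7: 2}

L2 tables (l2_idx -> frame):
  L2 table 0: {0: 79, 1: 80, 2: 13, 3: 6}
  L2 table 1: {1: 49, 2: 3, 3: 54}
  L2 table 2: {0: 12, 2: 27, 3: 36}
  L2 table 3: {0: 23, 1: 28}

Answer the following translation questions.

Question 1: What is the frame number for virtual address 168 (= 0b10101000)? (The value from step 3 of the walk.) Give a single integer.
vaddr = 168: l1_idx=5, l2_idx=1
L1[5] = 1; L2[1][1] = 49

Answer: 49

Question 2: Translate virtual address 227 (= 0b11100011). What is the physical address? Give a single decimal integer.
Answer: 99

Derivation:
vaddr = 227 = 0b11100011
Split: l1_idx=7, l2_idx=0, offset=3
L1[7] = 2
L2[2][0] = 12
paddr = 12 * 8 + 3 = 99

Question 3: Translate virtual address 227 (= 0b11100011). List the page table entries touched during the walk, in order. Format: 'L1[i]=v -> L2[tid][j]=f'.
vaddr = 227 = 0b11100011
Split: l1_idx=7, l2_idx=0, offset=3

Answer: L1[7]=2 -> L2[2][0]=12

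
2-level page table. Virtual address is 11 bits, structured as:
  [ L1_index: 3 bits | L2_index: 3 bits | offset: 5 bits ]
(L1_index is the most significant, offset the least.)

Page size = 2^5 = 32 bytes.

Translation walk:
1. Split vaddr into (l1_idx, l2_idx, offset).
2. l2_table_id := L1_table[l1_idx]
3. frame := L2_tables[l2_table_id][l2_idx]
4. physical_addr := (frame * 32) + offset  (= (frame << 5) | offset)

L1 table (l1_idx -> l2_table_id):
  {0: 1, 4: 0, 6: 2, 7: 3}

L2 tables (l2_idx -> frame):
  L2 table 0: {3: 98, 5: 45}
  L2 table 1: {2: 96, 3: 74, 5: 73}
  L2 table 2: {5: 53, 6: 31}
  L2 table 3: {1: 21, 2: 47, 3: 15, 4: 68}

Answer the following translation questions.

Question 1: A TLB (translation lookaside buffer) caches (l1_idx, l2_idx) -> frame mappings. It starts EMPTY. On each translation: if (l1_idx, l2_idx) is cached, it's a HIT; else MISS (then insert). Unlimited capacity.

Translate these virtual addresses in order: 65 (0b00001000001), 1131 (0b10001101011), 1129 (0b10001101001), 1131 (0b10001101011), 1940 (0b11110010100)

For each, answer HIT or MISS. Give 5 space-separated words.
vaddr=65: (0,2) not in TLB -> MISS, insert
vaddr=1131: (4,3) not in TLB -> MISS, insert
vaddr=1129: (4,3) in TLB -> HIT
vaddr=1131: (4,3) in TLB -> HIT
vaddr=1940: (7,4) not in TLB -> MISS, insert

Answer: MISS MISS HIT HIT MISS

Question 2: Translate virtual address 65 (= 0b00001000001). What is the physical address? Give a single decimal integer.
vaddr = 65 = 0b00001000001
Split: l1_idx=0, l2_idx=2, offset=1
L1[0] = 1
L2[1][2] = 96
paddr = 96 * 32 + 1 = 3073

Answer: 3073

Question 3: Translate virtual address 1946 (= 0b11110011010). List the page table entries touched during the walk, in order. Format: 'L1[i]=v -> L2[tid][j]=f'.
Answer: L1[7]=3 -> L2[3][4]=68

Derivation:
vaddr = 1946 = 0b11110011010
Split: l1_idx=7, l2_idx=4, offset=26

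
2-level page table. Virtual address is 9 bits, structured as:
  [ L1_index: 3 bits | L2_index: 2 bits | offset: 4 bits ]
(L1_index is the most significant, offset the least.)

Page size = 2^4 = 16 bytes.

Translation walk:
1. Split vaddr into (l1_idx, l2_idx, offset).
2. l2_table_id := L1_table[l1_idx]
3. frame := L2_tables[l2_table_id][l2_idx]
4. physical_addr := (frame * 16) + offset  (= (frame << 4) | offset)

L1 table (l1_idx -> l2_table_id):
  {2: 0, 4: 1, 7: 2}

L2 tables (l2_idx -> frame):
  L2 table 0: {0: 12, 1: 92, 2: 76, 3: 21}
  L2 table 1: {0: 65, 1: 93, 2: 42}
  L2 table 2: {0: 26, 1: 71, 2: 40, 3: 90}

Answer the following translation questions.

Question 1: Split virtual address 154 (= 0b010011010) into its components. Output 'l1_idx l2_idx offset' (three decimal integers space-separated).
Answer: 2 1 10

Derivation:
vaddr = 154 = 0b010011010
  top 3 bits -> l1_idx = 2
  next 2 bits -> l2_idx = 1
  bottom 4 bits -> offset = 10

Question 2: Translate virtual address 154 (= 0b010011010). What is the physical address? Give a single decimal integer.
Answer: 1482

Derivation:
vaddr = 154 = 0b010011010
Split: l1_idx=2, l2_idx=1, offset=10
L1[2] = 0
L2[0][1] = 92
paddr = 92 * 16 + 10 = 1482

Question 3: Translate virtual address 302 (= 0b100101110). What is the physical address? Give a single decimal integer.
Answer: 686

Derivation:
vaddr = 302 = 0b100101110
Split: l1_idx=4, l2_idx=2, offset=14
L1[4] = 1
L2[1][2] = 42
paddr = 42 * 16 + 14 = 686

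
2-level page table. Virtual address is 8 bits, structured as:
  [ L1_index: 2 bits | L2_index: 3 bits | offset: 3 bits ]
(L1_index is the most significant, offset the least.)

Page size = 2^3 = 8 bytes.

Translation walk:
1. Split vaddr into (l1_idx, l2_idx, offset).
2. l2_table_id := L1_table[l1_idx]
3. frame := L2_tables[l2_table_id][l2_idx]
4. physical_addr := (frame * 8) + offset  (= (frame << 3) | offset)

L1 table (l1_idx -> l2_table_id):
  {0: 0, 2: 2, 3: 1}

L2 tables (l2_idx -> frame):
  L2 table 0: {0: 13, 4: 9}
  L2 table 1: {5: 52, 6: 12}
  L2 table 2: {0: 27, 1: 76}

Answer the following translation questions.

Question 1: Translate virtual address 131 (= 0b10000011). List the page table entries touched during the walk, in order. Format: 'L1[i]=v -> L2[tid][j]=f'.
vaddr = 131 = 0b10000011
Split: l1_idx=2, l2_idx=0, offset=3

Answer: L1[2]=2 -> L2[2][0]=27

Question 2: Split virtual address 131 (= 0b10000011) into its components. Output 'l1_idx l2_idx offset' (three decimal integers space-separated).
vaddr = 131 = 0b10000011
  top 2 bits -> l1_idx = 2
  next 3 bits -> l2_idx = 0
  bottom 3 bits -> offset = 3

Answer: 2 0 3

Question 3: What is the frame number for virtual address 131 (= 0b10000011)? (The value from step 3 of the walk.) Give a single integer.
Answer: 27

Derivation:
vaddr = 131: l1_idx=2, l2_idx=0
L1[2] = 2; L2[2][0] = 27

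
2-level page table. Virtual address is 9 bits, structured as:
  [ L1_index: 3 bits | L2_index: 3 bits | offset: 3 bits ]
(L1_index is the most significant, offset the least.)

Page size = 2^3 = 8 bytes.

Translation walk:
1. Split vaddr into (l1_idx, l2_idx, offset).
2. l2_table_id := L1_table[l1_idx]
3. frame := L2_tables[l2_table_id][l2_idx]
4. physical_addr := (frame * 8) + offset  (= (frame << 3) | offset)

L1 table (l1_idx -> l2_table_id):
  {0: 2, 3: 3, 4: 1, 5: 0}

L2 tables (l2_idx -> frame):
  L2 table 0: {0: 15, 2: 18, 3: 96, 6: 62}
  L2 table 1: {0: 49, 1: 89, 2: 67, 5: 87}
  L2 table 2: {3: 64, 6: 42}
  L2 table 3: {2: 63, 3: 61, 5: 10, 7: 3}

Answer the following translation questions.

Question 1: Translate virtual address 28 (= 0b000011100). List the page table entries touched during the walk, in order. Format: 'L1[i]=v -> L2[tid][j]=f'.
vaddr = 28 = 0b000011100
Split: l1_idx=0, l2_idx=3, offset=4

Answer: L1[0]=2 -> L2[2][3]=64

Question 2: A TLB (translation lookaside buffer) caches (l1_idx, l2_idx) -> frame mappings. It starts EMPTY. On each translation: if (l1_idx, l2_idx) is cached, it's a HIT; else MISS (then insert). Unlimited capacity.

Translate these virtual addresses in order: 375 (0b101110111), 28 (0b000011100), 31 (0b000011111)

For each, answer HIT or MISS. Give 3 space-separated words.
vaddr=375: (5,6) not in TLB -> MISS, insert
vaddr=28: (0,3) not in TLB -> MISS, insert
vaddr=31: (0,3) in TLB -> HIT

Answer: MISS MISS HIT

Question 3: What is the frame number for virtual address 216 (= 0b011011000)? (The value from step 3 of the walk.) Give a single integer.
Answer: 61

Derivation:
vaddr = 216: l1_idx=3, l2_idx=3
L1[3] = 3; L2[3][3] = 61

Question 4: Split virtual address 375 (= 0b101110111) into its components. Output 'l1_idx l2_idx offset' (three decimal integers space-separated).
Answer: 5 6 7

Derivation:
vaddr = 375 = 0b101110111
  top 3 bits -> l1_idx = 5
  next 3 bits -> l2_idx = 6
  bottom 3 bits -> offset = 7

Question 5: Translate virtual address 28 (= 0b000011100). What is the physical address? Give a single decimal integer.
Answer: 516

Derivation:
vaddr = 28 = 0b000011100
Split: l1_idx=0, l2_idx=3, offset=4
L1[0] = 2
L2[2][3] = 64
paddr = 64 * 8 + 4 = 516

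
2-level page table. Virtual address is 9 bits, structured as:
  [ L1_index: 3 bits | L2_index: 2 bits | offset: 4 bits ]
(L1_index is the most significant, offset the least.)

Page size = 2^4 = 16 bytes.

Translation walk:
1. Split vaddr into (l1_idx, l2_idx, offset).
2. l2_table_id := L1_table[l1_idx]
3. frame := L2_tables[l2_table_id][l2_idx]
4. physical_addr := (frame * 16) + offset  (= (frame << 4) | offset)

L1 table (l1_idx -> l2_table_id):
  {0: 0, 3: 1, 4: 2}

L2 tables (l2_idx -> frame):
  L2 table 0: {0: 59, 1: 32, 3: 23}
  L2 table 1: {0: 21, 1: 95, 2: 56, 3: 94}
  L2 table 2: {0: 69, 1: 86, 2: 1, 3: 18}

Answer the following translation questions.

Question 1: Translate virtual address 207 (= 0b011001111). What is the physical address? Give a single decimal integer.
vaddr = 207 = 0b011001111
Split: l1_idx=3, l2_idx=0, offset=15
L1[3] = 1
L2[1][0] = 21
paddr = 21 * 16 + 15 = 351

Answer: 351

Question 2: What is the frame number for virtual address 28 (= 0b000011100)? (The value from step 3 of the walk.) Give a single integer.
Answer: 32

Derivation:
vaddr = 28: l1_idx=0, l2_idx=1
L1[0] = 0; L2[0][1] = 32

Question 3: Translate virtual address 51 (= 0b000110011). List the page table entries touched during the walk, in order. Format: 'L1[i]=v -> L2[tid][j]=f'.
Answer: L1[0]=0 -> L2[0][3]=23

Derivation:
vaddr = 51 = 0b000110011
Split: l1_idx=0, l2_idx=3, offset=3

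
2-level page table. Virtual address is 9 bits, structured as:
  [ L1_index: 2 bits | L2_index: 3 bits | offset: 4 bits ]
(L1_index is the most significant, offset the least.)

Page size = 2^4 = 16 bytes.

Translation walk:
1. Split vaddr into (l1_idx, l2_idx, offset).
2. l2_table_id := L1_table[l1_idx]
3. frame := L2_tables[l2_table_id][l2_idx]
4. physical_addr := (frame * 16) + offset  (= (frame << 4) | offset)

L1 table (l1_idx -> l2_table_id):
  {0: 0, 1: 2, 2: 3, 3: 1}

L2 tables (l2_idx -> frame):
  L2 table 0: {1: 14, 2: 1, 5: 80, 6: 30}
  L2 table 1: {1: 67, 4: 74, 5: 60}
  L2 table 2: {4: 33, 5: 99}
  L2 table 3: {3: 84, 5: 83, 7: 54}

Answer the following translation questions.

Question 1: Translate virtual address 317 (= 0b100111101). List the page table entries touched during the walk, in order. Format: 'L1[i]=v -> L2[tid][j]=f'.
vaddr = 317 = 0b100111101
Split: l1_idx=2, l2_idx=3, offset=13

Answer: L1[2]=3 -> L2[3][3]=84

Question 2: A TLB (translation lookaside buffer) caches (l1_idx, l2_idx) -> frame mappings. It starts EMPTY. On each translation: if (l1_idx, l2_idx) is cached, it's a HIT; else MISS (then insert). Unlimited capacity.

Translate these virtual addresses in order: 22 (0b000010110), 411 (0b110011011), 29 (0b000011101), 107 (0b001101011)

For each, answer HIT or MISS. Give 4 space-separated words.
vaddr=22: (0,1) not in TLB -> MISS, insert
vaddr=411: (3,1) not in TLB -> MISS, insert
vaddr=29: (0,1) in TLB -> HIT
vaddr=107: (0,6) not in TLB -> MISS, insert

Answer: MISS MISS HIT MISS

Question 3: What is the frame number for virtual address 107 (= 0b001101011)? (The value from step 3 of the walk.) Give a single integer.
vaddr = 107: l1_idx=0, l2_idx=6
L1[0] = 0; L2[0][6] = 30

Answer: 30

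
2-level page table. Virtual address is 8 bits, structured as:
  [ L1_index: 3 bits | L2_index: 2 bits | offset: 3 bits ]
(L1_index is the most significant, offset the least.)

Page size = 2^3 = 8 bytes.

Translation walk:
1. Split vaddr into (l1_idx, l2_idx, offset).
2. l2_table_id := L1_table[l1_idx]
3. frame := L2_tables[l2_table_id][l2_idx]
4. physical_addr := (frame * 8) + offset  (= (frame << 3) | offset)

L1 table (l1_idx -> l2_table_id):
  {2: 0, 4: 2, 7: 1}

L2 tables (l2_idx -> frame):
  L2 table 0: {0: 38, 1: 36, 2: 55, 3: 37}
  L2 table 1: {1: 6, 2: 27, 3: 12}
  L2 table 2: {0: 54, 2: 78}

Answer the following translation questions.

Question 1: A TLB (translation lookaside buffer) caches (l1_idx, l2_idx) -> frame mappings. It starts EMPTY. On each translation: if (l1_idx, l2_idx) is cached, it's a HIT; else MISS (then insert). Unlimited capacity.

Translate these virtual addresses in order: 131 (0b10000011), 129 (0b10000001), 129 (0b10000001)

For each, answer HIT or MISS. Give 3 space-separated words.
Answer: MISS HIT HIT

Derivation:
vaddr=131: (4,0) not in TLB -> MISS, insert
vaddr=129: (4,0) in TLB -> HIT
vaddr=129: (4,0) in TLB -> HIT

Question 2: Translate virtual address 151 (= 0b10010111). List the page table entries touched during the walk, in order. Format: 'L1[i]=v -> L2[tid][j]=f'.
vaddr = 151 = 0b10010111
Split: l1_idx=4, l2_idx=2, offset=7

Answer: L1[4]=2 -> L2[2][2]=78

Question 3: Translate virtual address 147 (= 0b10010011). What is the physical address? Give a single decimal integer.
Answer: 627

Derivation:
vaddr = 147 = 0b10010011
Split: l1_idx=4, l2_idx=2, offset=3
L1[4] = 2
L2[2][2] = 78
paddr = 78 * 8 + 3 = 627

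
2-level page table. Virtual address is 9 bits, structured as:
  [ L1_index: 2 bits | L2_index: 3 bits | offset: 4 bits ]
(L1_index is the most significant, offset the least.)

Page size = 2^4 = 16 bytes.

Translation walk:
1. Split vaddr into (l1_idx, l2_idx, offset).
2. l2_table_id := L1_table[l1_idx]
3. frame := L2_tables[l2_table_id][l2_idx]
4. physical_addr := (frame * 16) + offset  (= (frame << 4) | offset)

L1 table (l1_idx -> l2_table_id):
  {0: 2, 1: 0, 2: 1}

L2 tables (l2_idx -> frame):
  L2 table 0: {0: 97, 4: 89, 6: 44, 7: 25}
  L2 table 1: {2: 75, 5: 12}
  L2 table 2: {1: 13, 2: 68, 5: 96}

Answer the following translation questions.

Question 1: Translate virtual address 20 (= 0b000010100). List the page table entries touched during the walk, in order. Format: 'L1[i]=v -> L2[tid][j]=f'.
vaddr = 20 = 0b000010100
Split: l1_idx=0, l2_idx=1, offset=4

Answer: L1[0]=2 -> L2[2][1]=13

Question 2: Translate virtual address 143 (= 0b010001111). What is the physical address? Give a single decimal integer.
vaddr = 143 = 0b010001111
Split: l1_idx=1, l2_idx=0, offset=15
L1[1] = 0
L2[0][0] = 97
paddr = 97 * 16 + 15 = 1567

Answer: 1567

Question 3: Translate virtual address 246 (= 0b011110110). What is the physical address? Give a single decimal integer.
vaddr = 246 = 0b011110110
Split: l1_idx=1, l2_idx=7, offset=6
L1[1] = 0
L2[0][7] = 25
paddr = 25 * 16 + 6 = 406

Answer: 406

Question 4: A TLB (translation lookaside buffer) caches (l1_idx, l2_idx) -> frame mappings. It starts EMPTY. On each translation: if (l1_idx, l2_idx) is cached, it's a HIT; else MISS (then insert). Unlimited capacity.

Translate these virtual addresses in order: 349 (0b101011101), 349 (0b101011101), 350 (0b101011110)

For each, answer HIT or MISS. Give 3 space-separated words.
Answer: MISS HIT HIT

Derivation:
vaddr=349: (2,5) not in TLB -> MISS, insert
vaddr=349: (2,5) in TLB -> HIT
vaddr=350: (2,5) in TLB -> HIT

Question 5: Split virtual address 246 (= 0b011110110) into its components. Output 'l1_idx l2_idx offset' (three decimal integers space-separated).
Answer: 1 7 6

Derivation:
vaddr = 246 = 0b011110110
  top 2 bits -> l1_idx = 1
  next 3 bits -> l2_idx = 7
  bottom 4 bits -> offset = 6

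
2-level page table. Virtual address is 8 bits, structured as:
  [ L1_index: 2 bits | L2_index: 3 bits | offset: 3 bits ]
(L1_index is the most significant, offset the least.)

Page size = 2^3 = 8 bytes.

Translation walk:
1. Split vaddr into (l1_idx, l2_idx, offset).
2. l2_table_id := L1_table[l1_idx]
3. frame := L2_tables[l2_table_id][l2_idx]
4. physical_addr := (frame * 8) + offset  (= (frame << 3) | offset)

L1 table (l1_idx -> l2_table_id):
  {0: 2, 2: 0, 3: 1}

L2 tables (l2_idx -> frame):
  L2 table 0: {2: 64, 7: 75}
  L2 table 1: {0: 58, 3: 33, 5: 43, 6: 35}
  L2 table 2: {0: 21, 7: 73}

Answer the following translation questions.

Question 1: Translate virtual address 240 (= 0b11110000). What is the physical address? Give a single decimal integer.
vaddr = 240 = 0b11110000
Split: l1_idx=3, l2_idx=6, offset=0
L1[3] = 1
L2[1][6] = 35
paddr = 35 * 8 + 0 = 280

Answer: 280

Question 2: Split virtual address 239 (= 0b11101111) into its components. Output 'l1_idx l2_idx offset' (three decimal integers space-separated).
vaddr = 239 = 0b11101111
  top 2 bits -> l1_idx = 3
  next 3 bits -> l2_idx = 5
  bottom 3 bits -> offset = 7

Answer: 3 5 7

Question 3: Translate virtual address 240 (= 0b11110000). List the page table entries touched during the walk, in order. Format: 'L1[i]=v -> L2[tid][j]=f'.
vaddr = 240 = 0b11110000
Split: l1_idx=3, l2_idx=6, offset=0

Answer: L1[3]=1 -> L2[1][6]=35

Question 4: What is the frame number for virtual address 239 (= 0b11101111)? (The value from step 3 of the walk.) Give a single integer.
vaddr = 239: l1_idx=3, l2_idx=5
L1[3] = 1; L2[1][5] = 43

Answer: 43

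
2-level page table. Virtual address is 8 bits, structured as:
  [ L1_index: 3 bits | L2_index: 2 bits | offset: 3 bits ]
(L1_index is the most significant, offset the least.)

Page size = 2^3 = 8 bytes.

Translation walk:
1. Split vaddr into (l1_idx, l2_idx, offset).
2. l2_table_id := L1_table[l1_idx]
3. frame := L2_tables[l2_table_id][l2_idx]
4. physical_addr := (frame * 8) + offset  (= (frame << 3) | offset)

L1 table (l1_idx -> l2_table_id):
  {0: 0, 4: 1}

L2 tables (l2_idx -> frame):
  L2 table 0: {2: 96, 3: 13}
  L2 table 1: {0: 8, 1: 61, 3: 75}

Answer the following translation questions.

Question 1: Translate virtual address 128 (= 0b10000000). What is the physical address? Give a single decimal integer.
vaddr = 128 = 0b10000000
Split: l1_idx=4, l2_idx=0, offset=0
L1[4] = 1
L2[1][0] = 8
paddr = 8 * 8 + 0 = 64

Answer: 64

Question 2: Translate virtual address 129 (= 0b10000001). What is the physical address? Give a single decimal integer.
Answer: 65

Derivation:
vaddr = 129 = 0b10000001
Split: l1_idx=4, l2_idx=0, offset=1
L1[4] = 1
L2[1][0] = 8
paddr = 8 * 8 + 1 = 65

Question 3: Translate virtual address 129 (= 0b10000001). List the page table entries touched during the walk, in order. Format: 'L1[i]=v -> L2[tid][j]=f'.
Answer: L1[4]=1 -> L2[1][0]=8

Derivation:
vaddr = 129 = 0b10000001
Split: l1_idx=4, l2_idx=0, offset=1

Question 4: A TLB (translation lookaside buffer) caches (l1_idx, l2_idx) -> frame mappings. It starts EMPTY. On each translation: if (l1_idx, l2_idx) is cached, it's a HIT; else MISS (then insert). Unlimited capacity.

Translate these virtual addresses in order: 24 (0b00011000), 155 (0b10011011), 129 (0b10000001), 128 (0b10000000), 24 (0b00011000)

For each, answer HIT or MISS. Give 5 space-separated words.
Answer: MISS MISS MISS HIT HIT

Derivation:
vaddr=24: (0,3) not in TLB -> MISS, insert
vaddr=155: (4,3) not in TLB -> MISS, insert
vaddr=129: (4,0) not in TLB -> MISS, insert
vaddr=128: (4,0) in TLB -> HIT
vaddr=24: (0,3) in TLB -> HIT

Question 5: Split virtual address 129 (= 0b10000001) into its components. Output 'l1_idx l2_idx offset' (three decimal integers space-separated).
Answer: 4 0 1

Derivation:
vaddr = 129 = 0b10000001
  top 3 bits -> l1_idx = 4
  next 2 bits -> l2_idx = 0
  bottom 3 bits -> offset = 1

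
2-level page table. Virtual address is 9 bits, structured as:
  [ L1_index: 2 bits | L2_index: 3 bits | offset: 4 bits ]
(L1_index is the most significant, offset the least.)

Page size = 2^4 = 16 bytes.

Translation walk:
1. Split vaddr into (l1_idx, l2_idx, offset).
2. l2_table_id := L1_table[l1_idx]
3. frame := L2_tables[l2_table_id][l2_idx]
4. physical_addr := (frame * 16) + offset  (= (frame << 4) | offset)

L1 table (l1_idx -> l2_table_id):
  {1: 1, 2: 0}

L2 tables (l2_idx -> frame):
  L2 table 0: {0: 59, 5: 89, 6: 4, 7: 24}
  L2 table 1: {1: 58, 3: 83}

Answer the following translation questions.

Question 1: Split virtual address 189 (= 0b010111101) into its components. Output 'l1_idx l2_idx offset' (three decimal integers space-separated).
vaddr = 189 = 0b010111101
  top 2 bits -> l1_idx = 1
  next 3 bits -> l2_idx = 3
  bottom 4 bits -> offset = 13

Answer: 1 3 13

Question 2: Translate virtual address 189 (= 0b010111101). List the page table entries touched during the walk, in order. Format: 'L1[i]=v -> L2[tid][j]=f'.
vaddr = 189 = 0b010111101
Split: l1_idx=1, l2_idx=3, offset=13

Answer: L1[1]=1 -> L2[1][3]=83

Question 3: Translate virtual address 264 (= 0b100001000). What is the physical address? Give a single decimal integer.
vaddr = 264 = 0b100001000
Split: l1_idx=2, l2_idx=0, offset=8
L1[2] = 0
L2[0][0] = 59
paddr = 59 * 16 + 8 = 952

Answer: 952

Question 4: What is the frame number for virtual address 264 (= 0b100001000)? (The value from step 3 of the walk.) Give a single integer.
Answer: 59

Derivation:
vaddr = 264: l1_idx=2, l2_idx=0
L1[2] = 0; L2[0][0] = 59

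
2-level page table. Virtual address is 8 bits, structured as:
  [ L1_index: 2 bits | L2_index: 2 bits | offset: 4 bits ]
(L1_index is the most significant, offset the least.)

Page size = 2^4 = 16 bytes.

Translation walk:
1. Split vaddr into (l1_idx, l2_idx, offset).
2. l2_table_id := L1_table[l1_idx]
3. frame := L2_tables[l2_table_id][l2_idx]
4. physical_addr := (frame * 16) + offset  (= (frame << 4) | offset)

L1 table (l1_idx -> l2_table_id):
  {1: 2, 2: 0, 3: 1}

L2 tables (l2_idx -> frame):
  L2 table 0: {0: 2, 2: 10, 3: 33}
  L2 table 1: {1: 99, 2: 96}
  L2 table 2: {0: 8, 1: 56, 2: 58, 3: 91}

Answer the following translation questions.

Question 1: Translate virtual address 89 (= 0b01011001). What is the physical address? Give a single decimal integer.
Answer: 905

Derivation:
vaddr = 89 = 0b01011001
Split: l1_idx=1, l2_idx=1, offset=9
L1[1] = 2
L2[2][1] = 56
paddr = 56 * 16 + 9 = 905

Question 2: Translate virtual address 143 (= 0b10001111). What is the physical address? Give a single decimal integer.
vaddr = 143 = 0b10001111
Split: l1_idx=2, l2_idx=0, offset=15
L1[2] = 0
L2[0][0] = 2
paddr = 2 * 16 + 15 = 47

Answer: 47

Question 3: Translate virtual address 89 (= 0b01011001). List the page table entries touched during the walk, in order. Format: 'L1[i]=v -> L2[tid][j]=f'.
Answer: L1[1]=2 -> L2[2][1]=56

Derivation:
vaddr = 89 = 0b01011001
Split: l1_idx=1, l2_idx=1, offset=9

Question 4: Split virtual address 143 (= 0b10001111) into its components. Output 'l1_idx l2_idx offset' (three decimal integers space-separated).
Answer: 2 0 15

Derivation:
vaddr = 143 = 0b10001111
  top 2 bits -> l1_idx = 2
  next 2 bits -> l2_idx = 0
  bottom 4 bits -> offset = 15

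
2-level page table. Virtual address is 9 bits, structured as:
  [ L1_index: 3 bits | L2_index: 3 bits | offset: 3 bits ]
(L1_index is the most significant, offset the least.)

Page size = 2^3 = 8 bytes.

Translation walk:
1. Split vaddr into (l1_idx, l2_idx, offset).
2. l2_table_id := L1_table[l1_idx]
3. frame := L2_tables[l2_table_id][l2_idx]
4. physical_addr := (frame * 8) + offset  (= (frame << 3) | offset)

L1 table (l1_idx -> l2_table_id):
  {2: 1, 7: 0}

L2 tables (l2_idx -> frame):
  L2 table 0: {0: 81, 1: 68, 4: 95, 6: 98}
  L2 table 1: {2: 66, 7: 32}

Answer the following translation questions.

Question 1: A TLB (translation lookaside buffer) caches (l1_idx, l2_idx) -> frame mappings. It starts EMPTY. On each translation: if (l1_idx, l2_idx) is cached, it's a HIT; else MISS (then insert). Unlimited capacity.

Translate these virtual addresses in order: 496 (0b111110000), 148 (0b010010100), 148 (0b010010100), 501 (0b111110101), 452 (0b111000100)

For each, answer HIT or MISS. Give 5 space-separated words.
Answer: MISS MISS HIT HIT MISS

Derivation:
vaddr=496: (7,6) not in TLB -> MISS, insert
vaddr=148: (2,2) not in TLB -> MISS, insert
vaddr=148: (2,2) in TLB -> HIT
vaddr=501: (7,6) in TLB -> HIT
vaddr=452: (7,0) not in TLB -> MISS, insert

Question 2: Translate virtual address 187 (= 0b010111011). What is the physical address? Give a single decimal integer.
Answer: 259

Derivation:
vaddr = 187 = 0b010111011
Split: l1_idx=2, l2_idx=7, offset=3
L1[2] = 1
L2[1][7] = 32
paddr = 32 * 8 + 3 = 259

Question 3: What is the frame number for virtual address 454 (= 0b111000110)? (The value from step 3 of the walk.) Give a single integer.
Answer: 81

Derivation:
vaddr = 454: l1_idx=7, l2_idx=0
L1[7] = 0; L2[0][0] = 81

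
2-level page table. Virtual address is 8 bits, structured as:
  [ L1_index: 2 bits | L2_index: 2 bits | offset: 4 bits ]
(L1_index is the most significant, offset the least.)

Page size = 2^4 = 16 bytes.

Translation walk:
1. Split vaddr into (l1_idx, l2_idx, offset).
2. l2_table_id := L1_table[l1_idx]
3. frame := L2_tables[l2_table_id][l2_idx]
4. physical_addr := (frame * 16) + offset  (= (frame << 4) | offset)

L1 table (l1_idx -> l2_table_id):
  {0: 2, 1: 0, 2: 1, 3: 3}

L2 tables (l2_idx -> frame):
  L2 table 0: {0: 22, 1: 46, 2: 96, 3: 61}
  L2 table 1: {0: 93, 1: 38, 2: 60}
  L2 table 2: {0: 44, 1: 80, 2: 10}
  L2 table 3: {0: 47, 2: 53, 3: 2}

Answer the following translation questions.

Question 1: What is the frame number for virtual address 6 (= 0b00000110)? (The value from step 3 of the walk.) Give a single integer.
Answer: 44

Derivation:
vaddr = 6: l1_idx=0, l2_idx=0
L1[0] = 2; L2[2][0] = 44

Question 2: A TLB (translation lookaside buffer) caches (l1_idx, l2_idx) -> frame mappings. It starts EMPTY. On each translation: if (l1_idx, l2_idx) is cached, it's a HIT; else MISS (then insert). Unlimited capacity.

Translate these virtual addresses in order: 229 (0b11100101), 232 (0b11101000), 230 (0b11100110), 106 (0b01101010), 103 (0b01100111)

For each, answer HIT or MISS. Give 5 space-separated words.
vaddr=229: (3,2) not in TLB -> MISS, insert
vaddr=232: (3,2) in TLB -> HIT
vaddr=230: (3,2) in TLB -> HIT
vaddr=106: (1,2) not in TLB -> MISS, insert
vaddr=103: (1,2) in TLB -> HIT

Answer: MISS HIT HIT MISS HIT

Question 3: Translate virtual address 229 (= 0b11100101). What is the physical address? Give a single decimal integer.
vaddr = 229 = 0b11100101
Split: l1_idx=3, l2_idx=2, offset=5
L1[3] = 3
L2[3][2] = 53
paddr = 53 * 16 + 5 = 853

Answer: 853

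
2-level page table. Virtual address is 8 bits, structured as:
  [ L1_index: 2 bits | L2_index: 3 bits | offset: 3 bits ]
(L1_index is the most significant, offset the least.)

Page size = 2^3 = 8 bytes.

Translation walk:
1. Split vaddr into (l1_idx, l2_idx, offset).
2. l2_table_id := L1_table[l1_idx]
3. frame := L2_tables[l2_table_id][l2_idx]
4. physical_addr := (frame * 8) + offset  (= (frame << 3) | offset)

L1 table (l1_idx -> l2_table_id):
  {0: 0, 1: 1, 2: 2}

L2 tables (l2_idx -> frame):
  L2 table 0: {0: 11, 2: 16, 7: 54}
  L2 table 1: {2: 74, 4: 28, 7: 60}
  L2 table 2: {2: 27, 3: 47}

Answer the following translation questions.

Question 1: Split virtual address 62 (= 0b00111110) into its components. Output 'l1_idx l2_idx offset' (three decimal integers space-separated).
Answer: 0 7 6

Derivation:
vaddr = 62 = 0b00111110
  top 2 bits -> l1_idx = 0
  next 3 bits -> l2_idx = 7
  bottom 3 bits -> offset = 6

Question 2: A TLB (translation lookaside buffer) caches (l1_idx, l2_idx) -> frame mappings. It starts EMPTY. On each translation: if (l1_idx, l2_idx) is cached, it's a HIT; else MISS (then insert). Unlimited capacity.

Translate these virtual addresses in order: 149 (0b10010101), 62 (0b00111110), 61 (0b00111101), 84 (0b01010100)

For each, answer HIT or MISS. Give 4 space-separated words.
Answer: MISS MISS HIT MISS

Derivation:
vaddr=149: (2,2) not in TLB -> MISS, insert
vaddr=62: (0,7) not in TLB -> MISS, insert
vaddr=61: (0,7) in TLB -> HIT
vaddr=84: (1,2) not in TLB -> MISS, insert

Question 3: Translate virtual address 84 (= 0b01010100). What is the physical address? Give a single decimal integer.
Answer: 596

Derivation:
vaddr = 84 = 0b01010100
Split: l1_idx=1, l2_idx=2, offset=4
L1[1] = 1
L2[1][2] = 74
paddr = 74 * 8 + 4 = 596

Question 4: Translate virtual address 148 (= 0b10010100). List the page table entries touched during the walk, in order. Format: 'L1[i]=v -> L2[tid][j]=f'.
vaddr = 148 = 0b10010100
Split: l1_idx=2, l2_idx=2, offset=4

Answer: L1[2]=2 -> L2[2][2]=27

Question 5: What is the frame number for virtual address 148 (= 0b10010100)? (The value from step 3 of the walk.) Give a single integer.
Answer: 27

Derivation:
vaddr = 148: l1_idx=2, l2_idx=2
L1[2] = 2; L2[2][2] = 27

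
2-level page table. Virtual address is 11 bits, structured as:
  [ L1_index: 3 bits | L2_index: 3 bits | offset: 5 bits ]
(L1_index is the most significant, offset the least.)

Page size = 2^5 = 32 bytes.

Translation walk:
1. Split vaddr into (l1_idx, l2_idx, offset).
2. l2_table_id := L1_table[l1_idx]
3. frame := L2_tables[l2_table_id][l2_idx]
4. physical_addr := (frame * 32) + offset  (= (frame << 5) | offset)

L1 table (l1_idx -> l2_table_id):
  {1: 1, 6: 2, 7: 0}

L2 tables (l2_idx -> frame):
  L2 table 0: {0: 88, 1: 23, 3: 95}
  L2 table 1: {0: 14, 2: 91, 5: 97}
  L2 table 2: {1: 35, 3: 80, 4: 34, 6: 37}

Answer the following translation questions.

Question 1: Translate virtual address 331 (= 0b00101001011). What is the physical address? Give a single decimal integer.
vaddr = 331 = 0b00101001011
Split: l1_idx=1, l2_idx=2, offset=11
L1[1] = 1
L2[1][2] = 91
paddr = 91 * 32 + 11 = 2923

Answer: 2923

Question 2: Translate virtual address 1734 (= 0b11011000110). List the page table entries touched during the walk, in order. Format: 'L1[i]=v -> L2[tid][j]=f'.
Answer: L1[6]=2 -> L2[2][6]=37

Derivation:
vaddr = 1734 = 0b11011000110
Split: l1_idx=6, l2_idx=6, offset=6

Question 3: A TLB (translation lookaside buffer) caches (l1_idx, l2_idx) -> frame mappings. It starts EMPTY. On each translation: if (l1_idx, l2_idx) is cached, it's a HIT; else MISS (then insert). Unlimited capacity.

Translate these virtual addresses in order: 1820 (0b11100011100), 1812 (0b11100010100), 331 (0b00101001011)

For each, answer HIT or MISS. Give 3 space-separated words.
vaddr=1820: (7,0) not in TLB -> MISS, insert
vaddr=1812: (7,0) in TLB -> HIT
vaddr=331: (1,2) not in TLB -> MISS, insert

Answer: MISS HIT MISS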